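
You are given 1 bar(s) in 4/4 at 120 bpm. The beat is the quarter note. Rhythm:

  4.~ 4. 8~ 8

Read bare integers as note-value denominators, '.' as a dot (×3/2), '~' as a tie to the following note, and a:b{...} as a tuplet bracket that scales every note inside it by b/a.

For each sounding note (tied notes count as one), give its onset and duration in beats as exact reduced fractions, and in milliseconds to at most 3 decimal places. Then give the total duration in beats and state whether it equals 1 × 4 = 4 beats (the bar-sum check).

1) 0.0ms=0b +1500.0ms=3b
2) 1500.0ms=3b +500.0ms=1b
Σ=4b of 4 (120bpm 4/4) — PASS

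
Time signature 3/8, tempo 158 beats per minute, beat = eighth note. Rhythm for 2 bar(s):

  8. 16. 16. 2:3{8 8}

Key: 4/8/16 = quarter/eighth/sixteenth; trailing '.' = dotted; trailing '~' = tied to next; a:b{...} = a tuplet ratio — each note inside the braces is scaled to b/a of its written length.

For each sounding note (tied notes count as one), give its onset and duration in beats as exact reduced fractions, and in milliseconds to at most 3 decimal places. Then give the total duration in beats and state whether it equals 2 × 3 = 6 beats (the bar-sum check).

1) 0.0ms=0b +569.62ms=3/2b
2) 569.62ms=3/2b +284.81ms=3/4b
3) 854.43ms=9/4b +284.81ms=3/4b
4) 1139.241ms=3b +569.62ms=3/2b
5) 1708.861ms=9/2b +569.62ms=3/2b
Σ=6b of 6 (158bpm 3/8) — PASS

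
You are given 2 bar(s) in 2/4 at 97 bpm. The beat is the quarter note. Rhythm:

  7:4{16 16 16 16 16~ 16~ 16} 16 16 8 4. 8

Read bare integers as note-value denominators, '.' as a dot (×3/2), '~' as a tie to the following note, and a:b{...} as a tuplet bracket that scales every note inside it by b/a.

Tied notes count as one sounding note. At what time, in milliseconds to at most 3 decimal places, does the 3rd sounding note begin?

note 3 onset = 2/7b = 176.73ms

1. 0.0ms @ 0 + 88.365ms (1/7)
2. 88.365ms @ 1/7 + 88.365ms (1/7)
3. 176.73ms @ 2/7 + 88.365ms (1/7)
4. 265.096ms @ 3/7 + 88.365ms (1/7)
5. 353.461ms @ 4/7 + 265.096ms (3/7)
6. 618.557ms @ 1 + 154.639ms (1/4)
7. 773.196ms @ 5/4 + 154.639ms (1/4)
8. 927.835ms @ 3/2 + 309.278ms (1/2)
9. 1237.113ms @ 2 + 927.835ms (3/2)
10. 2164.948ms @ 7/2 + 309.278ms (1/2)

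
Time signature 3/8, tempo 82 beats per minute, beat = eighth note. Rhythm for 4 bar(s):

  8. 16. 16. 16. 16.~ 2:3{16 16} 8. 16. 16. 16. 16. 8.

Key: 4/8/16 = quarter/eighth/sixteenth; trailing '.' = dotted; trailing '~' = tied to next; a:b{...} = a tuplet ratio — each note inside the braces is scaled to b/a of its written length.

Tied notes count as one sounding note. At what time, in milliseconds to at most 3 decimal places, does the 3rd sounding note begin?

note 3 onset = 9/4b = 1646.341ms

1. 0.0ms @ 0 + 1097.561ms (3/2)
2. 1097.561ms @ 3/2 + 548.78ms (3/4)
3. 1646.341ms @ 9/4 + 548.78ms (3/4)
4. 2195.122ms @ 3 + 548.78ms (3/4)
5. 2743.902ms @ 15/4 + 1097.561ms (3/2)
6. 3841.463ms @ 21/4 + 548.78ms (3/4)
7. 4390.244ms @ 6 + 1097.561ms (3/2)
8. 5487.805ms @ 15/2 + 548.78ms (3/4)
9. 6036.585ms @ 33/4 + 548.78ms (3/4)
10. 6585.366ms @ 9 + 548.78ms (3/4)
11. 7134.146ms @ 39/4 + 548.78ms (3/4)
12. 7682.927ms @ 21/2 + 1097.561ms (3/2)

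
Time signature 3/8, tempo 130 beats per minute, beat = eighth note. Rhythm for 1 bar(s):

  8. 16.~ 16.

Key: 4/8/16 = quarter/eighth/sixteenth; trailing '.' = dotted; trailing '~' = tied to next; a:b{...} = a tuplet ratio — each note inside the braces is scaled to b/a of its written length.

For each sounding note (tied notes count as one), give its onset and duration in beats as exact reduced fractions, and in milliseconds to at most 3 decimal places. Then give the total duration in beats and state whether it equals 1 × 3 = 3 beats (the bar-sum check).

1) 0.0ms=0b +692.308ms=3/2b
2) 692.308ms=3/2b +692.308ms=3/2b
Σ=3b of 3 (130bpm 3/8) — PASS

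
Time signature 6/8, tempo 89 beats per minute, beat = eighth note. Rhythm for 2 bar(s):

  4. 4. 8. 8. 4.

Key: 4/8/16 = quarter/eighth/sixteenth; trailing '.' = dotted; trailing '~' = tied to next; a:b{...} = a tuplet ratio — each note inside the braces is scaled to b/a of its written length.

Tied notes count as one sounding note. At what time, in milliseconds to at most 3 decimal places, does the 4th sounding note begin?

1. 0.0ms @ 0 + 2022.472ms (3)
2. 2022.472ms @ 3 + 2022.472ms (3)
3. 4044.944ms @ 6 + 1011.236ms (3/2)
4. 5056.18ms @ 15/2 + 1011.236ms (3/2)
5. 6067.416ms @ 9 + 2022.472ms (3)

note 4 onset = 15/2b = 5056.18ms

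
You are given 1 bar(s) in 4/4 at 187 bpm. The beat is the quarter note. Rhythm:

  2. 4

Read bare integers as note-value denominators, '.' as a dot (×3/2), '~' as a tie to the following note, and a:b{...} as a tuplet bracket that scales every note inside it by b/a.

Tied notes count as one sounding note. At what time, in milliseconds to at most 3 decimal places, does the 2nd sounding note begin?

1. 0.0ms @ 0 + 962.567ms (3)
2. 962.567ms @ 3 + 320.856ms (1)

note 2 onset = 3b = 962.567ms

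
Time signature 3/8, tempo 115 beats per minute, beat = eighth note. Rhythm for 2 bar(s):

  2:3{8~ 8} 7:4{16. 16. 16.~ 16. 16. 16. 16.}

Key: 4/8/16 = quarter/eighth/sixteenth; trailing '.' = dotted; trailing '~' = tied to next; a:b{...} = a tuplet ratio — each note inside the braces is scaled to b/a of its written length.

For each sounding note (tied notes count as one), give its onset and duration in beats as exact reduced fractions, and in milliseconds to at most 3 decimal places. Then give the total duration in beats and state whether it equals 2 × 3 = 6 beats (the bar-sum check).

1) 0.0ms=0b +1565.217ms=3b
2) 1565.217ms=3b +223.602ms=3/7b
3) 1788.82ms=24/7b +223.602ms=3/7b
4) 2012.422ms=27/7b +447.205ms=6/7b
5) 2459.627ms=33/7b +223.602ms=3/7b
6) 2683.23ms=36/7b +223.602ms=3/7b
7) 2906.832ms=39/7b +223.602ms=3/7b
Σ=6b of 6 (115bpm 3/8) — PASS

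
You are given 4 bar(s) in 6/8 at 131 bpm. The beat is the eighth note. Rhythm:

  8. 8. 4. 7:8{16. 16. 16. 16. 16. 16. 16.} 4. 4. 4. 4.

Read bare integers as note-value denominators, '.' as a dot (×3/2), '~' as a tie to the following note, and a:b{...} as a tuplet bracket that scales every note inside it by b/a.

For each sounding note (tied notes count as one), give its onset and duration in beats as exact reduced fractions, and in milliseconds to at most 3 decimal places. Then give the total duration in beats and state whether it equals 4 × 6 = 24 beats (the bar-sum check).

1) 0.0ms=0b +687.023ms=3/2b
2) 687.023ms=3/2b +687.023ms=3/2b
3) 1374.046ms=3b +1374.046ms=3b
4) 2748.092ms=6b +392.585ms=6/7b
5) 3140.676ms=48/7b +392.585ms=6/7b
6) 3533.261ms=54/7b +392.585ms=6/7b
7) 3925.845ms=60/7b +392.585ms=6/7b
8) 4318.43ms=66/7b +392.585ms=6/7b
9) 4711.014ms=72/7b +392.585ms=6/7b
10) 5103.599ms=78/7b +392.585ms=6/7b
11) 5496.183ms=12b +1374.046ms=3b
12) 6870.229ms=15b +1374.046ms=3b
13) 8244.275ms=18b +1374.046ms=3b
14) 9618.321ms=21b +1374.046ms=3b
Σ=24b of 24 (131bpm 6/8) — PASS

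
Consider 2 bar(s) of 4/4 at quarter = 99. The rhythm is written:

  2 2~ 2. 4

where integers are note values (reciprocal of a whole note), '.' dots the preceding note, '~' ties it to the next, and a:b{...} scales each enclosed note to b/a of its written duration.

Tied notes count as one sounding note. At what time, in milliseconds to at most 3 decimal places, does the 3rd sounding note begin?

note 3 onset = 7b = 4242.424ms

1. 0.0ms @ 0 + 1212.121ms (2)
2. 1212.121ms @ 2 + 3030.303ms (5)
3. 4242.424ms @ 7 + 606.061ms (1)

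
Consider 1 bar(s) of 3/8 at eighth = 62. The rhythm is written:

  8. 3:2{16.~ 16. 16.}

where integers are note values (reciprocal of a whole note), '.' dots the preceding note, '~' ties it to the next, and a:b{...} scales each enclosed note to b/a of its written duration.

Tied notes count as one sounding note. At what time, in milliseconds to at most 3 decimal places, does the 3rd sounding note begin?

note 3 onset = 5/2b = 2419.355ms

1. 0.0ms @ 0 + 1451.613ms (3/2)
2. 1451.613ms @ 3/2 + 967.742ms (1)
3. 2419.355ms @ 5/2 + 483.871ms (1/2)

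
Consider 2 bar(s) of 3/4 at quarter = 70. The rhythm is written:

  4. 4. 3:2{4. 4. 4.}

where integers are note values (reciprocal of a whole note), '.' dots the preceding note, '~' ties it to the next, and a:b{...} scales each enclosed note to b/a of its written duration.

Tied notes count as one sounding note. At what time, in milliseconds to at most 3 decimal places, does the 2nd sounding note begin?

note 2 onset = 3/2b = 1285.714ms

1. 0.0ms @ 0 + 1285.714ms (3/2)
2. 1285.714ms @ 3/2 + 1285.714ms (3/2)
3. 2571.429ms @ 3 + 857.143ms (1)
4. 3428.571ms @ 4 + 857.143ms (1)
5. 4285.714ms @ 5 + 857.143ms (1)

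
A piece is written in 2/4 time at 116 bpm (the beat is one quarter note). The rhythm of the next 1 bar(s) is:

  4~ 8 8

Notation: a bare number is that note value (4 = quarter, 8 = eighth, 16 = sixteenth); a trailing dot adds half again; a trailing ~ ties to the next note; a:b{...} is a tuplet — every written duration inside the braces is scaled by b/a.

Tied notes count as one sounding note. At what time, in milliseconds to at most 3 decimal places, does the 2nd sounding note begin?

note 2 onset = 3/2b = 775.862ms

1. 0.0ms @ 0 + 775.862ms (3/2)
2. 775.862ms @ 3/2 + 258.621ms (1/2)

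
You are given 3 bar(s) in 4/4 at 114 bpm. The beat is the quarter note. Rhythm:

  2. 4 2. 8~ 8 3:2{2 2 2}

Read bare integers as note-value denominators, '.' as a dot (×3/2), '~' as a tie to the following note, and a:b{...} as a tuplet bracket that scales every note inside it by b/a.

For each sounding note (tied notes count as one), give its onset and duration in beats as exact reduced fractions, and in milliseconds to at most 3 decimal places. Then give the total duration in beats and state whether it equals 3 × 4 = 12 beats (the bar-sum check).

1) 0.0ms=0b +1578.947ms=3b
2) 1578.947ms=3b +526.316ms=1b
3) 2105.263ms=4b +1578.947ms=3b
4) 3684.211ms=7b +526.316ms=1b
5) 4210.526ms=8b +701.754ms=4/3b
6) 4912.281ms=28/3b +701.754ms=4/3b
7) 5614.035ms=32/3b +701.754ms=4/3b
Σ=12b of 12 (114bpm 4/4) — PASS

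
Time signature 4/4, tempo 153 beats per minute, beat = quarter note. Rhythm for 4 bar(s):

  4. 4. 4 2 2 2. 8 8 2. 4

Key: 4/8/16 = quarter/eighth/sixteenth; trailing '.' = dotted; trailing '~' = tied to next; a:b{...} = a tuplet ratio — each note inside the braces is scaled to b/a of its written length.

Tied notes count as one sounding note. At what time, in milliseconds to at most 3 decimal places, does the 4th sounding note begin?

1. 0.0ms @ 0 + 588.235ms (3/2)
2. 588.235ms @ 3/2 + 588.235ms (3/2)
3. 1176.471ms @ 3 + 392.157ms (1)
4. 1568.627ms @ 4 + 784.314ms (2)
5. 2352.941ms @ 6 + 784.314ms (2)
6. 3137.255ms @ 8 + 1176.471ms (3)
7. 4313.725ms @ 11 + 196.078ms (1/2)
8. 4509.804ms @ 23/2 + 196.078ms (1/2)
9. 4705.882ms @ 12 + 1176.471ms (3)
10. 5882.353ms @ 15 + 392.157ms (1)

note 4 onset = 4b = 1568.627ms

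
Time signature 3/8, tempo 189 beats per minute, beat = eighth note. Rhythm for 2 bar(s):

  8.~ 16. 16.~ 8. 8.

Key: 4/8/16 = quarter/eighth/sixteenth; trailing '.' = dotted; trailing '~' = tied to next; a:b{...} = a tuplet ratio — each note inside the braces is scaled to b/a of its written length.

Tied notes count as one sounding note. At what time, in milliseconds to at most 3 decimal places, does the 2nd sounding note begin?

note 2 onset = 9/4b = 714.286ms

1. 0.0ms @ 0 + 714.286ms (9/4)
2. 714.286ms @ 9/4 + 714.286ms (9/4)
3. 1428.571ms @ 9/2 + 476.19ms (3/2)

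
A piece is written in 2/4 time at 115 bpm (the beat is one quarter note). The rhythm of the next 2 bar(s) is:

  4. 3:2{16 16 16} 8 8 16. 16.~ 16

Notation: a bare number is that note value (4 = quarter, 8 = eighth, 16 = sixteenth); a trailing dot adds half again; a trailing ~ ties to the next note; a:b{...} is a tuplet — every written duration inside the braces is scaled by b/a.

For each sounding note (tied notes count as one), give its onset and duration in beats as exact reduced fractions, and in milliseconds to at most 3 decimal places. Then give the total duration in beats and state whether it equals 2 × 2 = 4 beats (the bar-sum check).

1) 0.0ms=0b +782.609ms=3/2b
2) 782.609ms=3/2b +86.957ms=1/6b
3) 869.565ms=5/3b +86.957ms=1/6b
4) 956.522ms=11/6b +86.957ms=1/6b
5) 1043.478ms=2b +260.87ms=1/2b
6) 1304.348ms=5/2b +260.87ms=1/2b
7) 1565.217ms=3b +195.652ms=3/8b
8) 1760.87ms=27/8b +326.087ms=5/8b
Σ=4b of 4 (115bpm 2/4) — PASS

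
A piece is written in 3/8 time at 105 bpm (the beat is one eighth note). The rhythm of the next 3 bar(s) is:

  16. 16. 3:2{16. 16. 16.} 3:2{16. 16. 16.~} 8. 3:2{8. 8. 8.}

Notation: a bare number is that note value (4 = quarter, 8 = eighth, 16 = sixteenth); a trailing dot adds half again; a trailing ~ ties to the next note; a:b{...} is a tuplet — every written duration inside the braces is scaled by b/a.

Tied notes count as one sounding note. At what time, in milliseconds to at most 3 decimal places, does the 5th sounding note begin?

note 5 onset = 5/2b = 1428.571ms

1. 0.0ms @ 0 + 428.571ms (3/4)
2. 428.571ms @ 3/4 + 428.571ms (3/4)
3. 857.143ms @ 3/2 + 285.714ms (1/2)
4. 1142.857ms @ 2 + 285.714ms (1/2)
5. 1428.571ms @ 5/2 + 285.714ms (1/2)
6. 1714.286ms @ 3 + 285.714ms (1/2)
7. 2000.0ms @ 7/2 + 285.714ms (1/2)
8. 2285.714ms @ 4 + 1142.857ms (2)
9. 3428.571ms @ 6 + 571.429ms (1)
10. 4000.0ms @ 7 + 571.429ms (1)
11. 4571.429ms @ 8 + 571.429ms (1)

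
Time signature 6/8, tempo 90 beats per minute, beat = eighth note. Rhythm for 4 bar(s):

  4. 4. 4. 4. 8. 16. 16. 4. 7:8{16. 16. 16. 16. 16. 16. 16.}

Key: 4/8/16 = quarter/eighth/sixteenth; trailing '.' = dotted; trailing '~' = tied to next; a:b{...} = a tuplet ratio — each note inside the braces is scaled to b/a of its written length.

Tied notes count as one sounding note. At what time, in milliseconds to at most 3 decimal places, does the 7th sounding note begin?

1. 0.0ms @ 0 + 2000.0ms (3)
2. 2000.0ms @ 3 + 2000.0ms (3)
3. 4000.0ms @ 6 + 2000.0ms (3)
4. 6000.0ms @ 9 + 2000.0ms (3)
5. 8000.0ms @ 12 + 1000.0ms (3/2)
6. 9000.0ms @ 27/2 + 500.0ms (3/4)
7. 9500.0ms @ 57/4 + 500.0ms (3/4)
8. 10000.0ms @ 15 + 2000.0ms (3)
9. 12000.0ms @ 18 + 571.429ms (6/7)
10. 12571.429ms @ 132/7 + 571.429ms (6/7)
11. 13142.857ms @ 138/7 + 571.429ms (6/7)
12. 13714.286ms @ 144/7 + 571.429ms (6/7)
13. 14285.714ms @ 150/7 + 571.429ms (6/7)
14. 14857.143ms @ 156/7 + 571.429ms (6/7)
15. 15428.571ms @ 162/7 + 571.429ms (6/7)

note 7 onset = 57/4b = 9500.0ms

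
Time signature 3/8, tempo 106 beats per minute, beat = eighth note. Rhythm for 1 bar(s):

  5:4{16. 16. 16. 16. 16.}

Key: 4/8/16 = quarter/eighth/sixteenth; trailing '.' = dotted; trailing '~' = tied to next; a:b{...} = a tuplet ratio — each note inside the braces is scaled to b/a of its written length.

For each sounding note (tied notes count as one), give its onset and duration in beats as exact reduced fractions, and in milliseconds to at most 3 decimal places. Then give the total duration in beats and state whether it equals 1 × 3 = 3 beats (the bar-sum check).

1) 0.0ms=0b +339.623ms=3/5b
2) 339.623ms=3/5b +339.623ms=3/5b
3) 679.245ms=6/5b +339.623ms=3/5b
4) 1018.868ms=9/5b +339.623ms=3/5b
5) 1358.491ms=12/5b +339.623ms=3/5b
Σ=3b of 3 (106bpm 3/8) — PASS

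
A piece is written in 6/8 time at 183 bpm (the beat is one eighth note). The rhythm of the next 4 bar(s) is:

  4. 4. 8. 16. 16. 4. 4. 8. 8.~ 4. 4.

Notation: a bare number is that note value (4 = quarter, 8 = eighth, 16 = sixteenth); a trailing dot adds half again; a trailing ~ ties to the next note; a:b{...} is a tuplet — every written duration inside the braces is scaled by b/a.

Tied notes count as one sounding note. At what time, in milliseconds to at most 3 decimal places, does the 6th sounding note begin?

1. 0.0ms @ 0 + 983.607ms (3)
2. 983.607ms @ 3 + 983.607ms (3)
3. 1967.213ms @ 6 + 491.803ms (3/2)
4. 2459.016ms @ 15/2 + 245.902ms (3/4)
5. 2704.918ms @ 33/4 + 245.902ms (3/4)
6. 2950.82ms @ 9 + 983.607ms (3)
7. 3934.426ms @ 12 + 983.607ms (3)
8. 4918.033ms @ 15 + 491.803ms (3/2)
9. 5409.836ms @ 33/2 + 1475.41ms (9/2)
10. 6885.246ms @ 21 + 983.607ms (3)

note 6 onset = 9b = 2950.82ms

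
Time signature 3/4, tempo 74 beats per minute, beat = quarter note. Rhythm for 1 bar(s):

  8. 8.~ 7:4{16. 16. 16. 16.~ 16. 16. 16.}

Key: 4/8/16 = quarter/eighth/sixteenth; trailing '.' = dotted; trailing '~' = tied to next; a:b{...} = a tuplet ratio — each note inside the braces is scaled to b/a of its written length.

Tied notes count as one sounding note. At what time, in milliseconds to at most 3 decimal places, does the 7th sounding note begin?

1. 0.0ms @ 0 + 608.108ms (3/4)
2. 608.108ms @ 3/4 + 781.853ms (27/28)
3. 1389.961ms @ 12/7 + 173.745ms (3/14)
4. 1563.707ms @ 27/14 + 173.745ms (3/14)
5. 1737.452ms @ 15/7 + 347.49ms (3/7)
6. 2084.942ms @ 18/7 + 173.745ms (3/14)
7. 2258.687ms @ 39/14 + 173.745ms (3/14)

note 7 onset = 39/14b = 2258.687ms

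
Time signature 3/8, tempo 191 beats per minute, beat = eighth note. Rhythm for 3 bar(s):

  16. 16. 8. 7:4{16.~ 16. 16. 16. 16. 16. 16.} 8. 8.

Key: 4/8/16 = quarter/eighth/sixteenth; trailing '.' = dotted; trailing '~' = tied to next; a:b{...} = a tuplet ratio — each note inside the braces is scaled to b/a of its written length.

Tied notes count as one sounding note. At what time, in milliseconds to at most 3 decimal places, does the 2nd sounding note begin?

note 2 onset = 3/4b = 235.602ms

1. 0.0ms @ 0 + 235.602ms (3/4)
2. 235.602ms @ 3/4 + 235.602ms (3/4)
3. 471.204ms @ 3/2 + 471.204ms (3/2)
4. 942.408ms @ 3 + 269.26ms (6/7)
5. 1211.668ms @ 27/7 + 134.63ms (3/7)
6. 1346.298ms @ 30/7 + 134.63ms (3/7)
7. 1480.927ms @ 33/7 + 134.63ms (3/7)
8. 1615.557ms @ 36/7 + 134.63ms (3/7)
9. 1750.187ms @ 39/7 + 134.63ms (3/7)
10. 1884.817ms @ 6 + 471.204ms (3/2)
11. 2356.021ms @ 15/2 + 471.204ms (3/2)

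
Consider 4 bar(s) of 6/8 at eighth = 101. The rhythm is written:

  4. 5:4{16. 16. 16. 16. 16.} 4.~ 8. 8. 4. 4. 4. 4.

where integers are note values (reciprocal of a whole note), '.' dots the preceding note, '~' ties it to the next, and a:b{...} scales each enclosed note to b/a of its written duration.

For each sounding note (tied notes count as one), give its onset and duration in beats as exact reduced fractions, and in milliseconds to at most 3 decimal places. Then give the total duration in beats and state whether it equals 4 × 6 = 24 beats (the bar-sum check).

1) 0.0ms=0b +1782.178ms=3b
2) 1782.178ms=3b +356.436ms=3/5b
3) 2138.614ms=18/5b +356.436ms=3/5b
4) 2495.05ms=21/5b +356.436ms=3/5b
5) 2851.485ms=24/5b +356.436ms=3/5b
6) 3207.921ms=27/5b +356.436ms=3/5b
7) 3564.356ms=6b +2673.267ms=9/2b
8) 6237.624ms=21/2b +891.089ms=3/2b
9) 7128.713ms=12b +1782.178ms=3b
10) 8910.891ms=15b +1782.178ms=3b
11) 10693.069ms=18b +1782.178ms=3b
12) 12475.248ms=21b +1782.178ms=3b
Σ=24b of 24 (101bpm 6/8) — PASS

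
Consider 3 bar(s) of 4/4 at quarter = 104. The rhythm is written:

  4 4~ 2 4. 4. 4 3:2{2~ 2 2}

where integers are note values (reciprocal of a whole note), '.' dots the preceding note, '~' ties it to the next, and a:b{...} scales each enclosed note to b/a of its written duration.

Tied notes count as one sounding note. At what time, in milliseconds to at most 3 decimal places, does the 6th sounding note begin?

1. 0.0ms @ 0 + 576.923ms (1)
2. 576.923ms @ 1 + 1730.769ms (3)
3. 2307.692ms @ 4 + 865.385ms (3/2)
4. 3173.077ms @ 11/2 + 865.385ms (3/2)
5. 4038.462ms @ 7 + 576.923ms (1)
6. 4615.385ms @ 8 + 1538.462ms (8/3)
7. 6153.846ms @ 32/3 + 769.231ms (4/3)

note 6 onset = 8b = 4615.385ms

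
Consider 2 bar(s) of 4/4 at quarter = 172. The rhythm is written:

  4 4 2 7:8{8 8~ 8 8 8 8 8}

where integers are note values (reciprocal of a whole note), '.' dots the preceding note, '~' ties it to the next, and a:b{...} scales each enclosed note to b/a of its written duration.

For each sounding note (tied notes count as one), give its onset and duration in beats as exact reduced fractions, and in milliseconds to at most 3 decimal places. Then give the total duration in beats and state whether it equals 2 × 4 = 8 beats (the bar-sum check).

1) 0.0ms=0b +348.837ms=1b
2) 348.837ms=1b +348.837ms=1b
3) 697.674ms=2b +697.674ms=2b
4) 1395.349ms=4b +199.336ms=4/7b
5) 1594.684ms=32/7b +398.671ms=8/7b
6) 1993.355ms=40/7b +199.336ms=4/7b
7) 2192.691ms=44/7b +199.336ms=4/7b
8) 2392.027ms=48/7b +199.336ms=4/7b
9) 2591.362ms=52/7b +199.336ms=4/7b
Σ=8b of 8 (172bpm 4/4) — PASS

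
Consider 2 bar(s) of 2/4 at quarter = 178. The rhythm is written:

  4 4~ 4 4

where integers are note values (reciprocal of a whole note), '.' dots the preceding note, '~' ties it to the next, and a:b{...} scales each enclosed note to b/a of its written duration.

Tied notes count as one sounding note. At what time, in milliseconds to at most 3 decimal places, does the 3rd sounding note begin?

note 3 onset = 3b = 1011.236ms

1. 0.0ms @ 0 + 337.079ms (1)
2. 337.079ms @ 1 + 674.157ms (2)
3. 1011.236ms @ 3 + 337.079ms (1)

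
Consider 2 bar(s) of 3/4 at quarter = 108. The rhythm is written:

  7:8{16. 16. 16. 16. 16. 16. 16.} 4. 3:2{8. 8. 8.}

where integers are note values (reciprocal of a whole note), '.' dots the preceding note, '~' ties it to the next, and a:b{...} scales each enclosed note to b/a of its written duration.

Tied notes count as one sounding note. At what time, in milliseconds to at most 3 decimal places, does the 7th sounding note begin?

note 7 onset = 18/7b = 1428.571ms

1. 0.0ms @ 0 + 238.095ms (3/7)
2. 238.095ms @ 3/7 + 238.095ms (3/7)
3. 476.19ms @ 6/7 + 238.095ms (3/7)
4. 714.286ms @ 9/7 + 238.095ms (3/7)
5. 952.381ms @ 12/7 + 238.095ms (3/7)
6. 1190.476ms @ 15/7 + 238.095ms (3/7)
7. 1428.571ms @ 18/7 + 238.095ms (3/7)
8. 1666.667ms @ 3 + 833.333ms (3/2)
9. 2500.0ms @ 9/2 + 277.778ms (1/2)
10. 2777.778ms @ 5 + 277.778ms (1/2)
11. 3055.556ms @ 11/2 + 277.778ms (1/2)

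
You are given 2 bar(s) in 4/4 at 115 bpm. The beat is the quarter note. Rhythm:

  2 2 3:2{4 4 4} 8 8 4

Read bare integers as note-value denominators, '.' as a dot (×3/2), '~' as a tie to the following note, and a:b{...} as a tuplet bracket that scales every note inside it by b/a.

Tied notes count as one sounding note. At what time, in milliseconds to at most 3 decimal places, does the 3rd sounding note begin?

1. 0.0ms @ 0 + 1043.478ms (2)
2. 1043.478ms @ 2 + 1043.478ms (2)
3. 2086.957ms @ 4 + 347.826ms (2/3)
4. 2434.783ms @ 14/3 + 347.826ms (2/3)
5. 2782.609ms @ 16/3 + 347.826ms (2/3)
6. 3130.435ms @ 6 + 260.87ms (1/2)
7. 3391.304ms @ 13/2 + 260.87ms (1/2)
8. 3652.174ms @ 7 + 521.739ms (1)

note 3 onset = 4b = 2086.957ms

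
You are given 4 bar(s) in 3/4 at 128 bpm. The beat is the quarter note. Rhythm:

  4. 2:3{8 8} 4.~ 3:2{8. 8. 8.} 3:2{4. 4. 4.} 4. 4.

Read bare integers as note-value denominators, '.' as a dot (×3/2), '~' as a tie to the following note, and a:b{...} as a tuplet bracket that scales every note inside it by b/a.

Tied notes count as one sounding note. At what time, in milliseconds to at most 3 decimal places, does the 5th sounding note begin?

note 5 onset = 5b = 2343.75ms

1. 0.0ms @ 0 + 703.125ms (3/2)
2. 703.125ms @ 3/2 + 351.562ms (3/4)
3. 1054.688ms @ 9/4 + 351.562ms (3/4)
4. 1406.25ms @ 3 + 937.5ms (2)
5. 2343.75ms @ 5 + 234.375ms (1/2)
6. 2578.125ms @ 11/2 + 234.375ms (1/2)
7. 2812.5ms @ 6 + 468.75ms (1)
8. 3281.25ms @ 7 + 468.75ms (1)
9. 3750.0ms @ 8 + 468.75ms (1)
10. 4218.75ms @ 9 + 703.125ms (3/2)
11. 4921.875ms @ 21/2 + 703.125ms (3/2)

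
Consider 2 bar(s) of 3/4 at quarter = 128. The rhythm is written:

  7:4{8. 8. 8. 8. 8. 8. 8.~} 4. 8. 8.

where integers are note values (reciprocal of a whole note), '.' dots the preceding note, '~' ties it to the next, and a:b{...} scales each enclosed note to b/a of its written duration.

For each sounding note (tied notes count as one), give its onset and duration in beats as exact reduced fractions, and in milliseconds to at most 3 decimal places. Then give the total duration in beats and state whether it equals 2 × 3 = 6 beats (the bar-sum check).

1) 0.0ms=0b +200.893ms=3/7b
2) 200.893ms=3/7b +200.893ms=3/7b
3) 401.786ms=6/7b +200.893ms=3/7b
4) 602.679ms=9/7b +200.893ms=3/7b
5) 803.571ms=12/7b +200.893ms=3/7b
6) 1004.464ms=15/7b +200.893ms=3/7b
7) 1205.357ms=18/7b +904.018ms=27/14b
8) 2109.375ms=9/2b +351.562ms=3/4b
9) 2460.938ms=21/4b +351.562ms=3/4b
Σ=6b of 6 (128bpm 3/4) — PASS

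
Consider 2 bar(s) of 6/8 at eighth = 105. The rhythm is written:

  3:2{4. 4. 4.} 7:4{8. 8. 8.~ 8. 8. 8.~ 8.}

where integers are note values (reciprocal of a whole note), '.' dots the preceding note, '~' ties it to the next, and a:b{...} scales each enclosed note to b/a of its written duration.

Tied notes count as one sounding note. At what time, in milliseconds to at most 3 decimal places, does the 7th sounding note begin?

1. 0.0ms @ 0 + 1142.857ms (2)
2. 1142.857ms @ 2 + 1142.857ms (2)
3. 2285.714ms @ 4 + 1142.857ms (2)
4. 3428.571ms @ 6 + 489.796ms (6/7)
5. 3918.367ms @ 48/7 + 489.796ms (6/7)
6. 4408.163ms @ 54/7 + 979.592ms (12/7)
7. 5387.755ms @ 66/7 + 489.796ms (6/7)
8. 5877.551ms @ 72/7 + 979.592ms (12/7)

note 7 onset = 66/7b = 5387.755ms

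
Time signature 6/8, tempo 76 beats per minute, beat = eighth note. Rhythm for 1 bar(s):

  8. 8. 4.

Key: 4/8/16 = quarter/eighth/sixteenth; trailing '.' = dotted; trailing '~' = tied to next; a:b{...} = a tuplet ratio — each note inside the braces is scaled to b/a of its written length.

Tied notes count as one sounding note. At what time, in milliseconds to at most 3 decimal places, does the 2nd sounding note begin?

1. 0.0ms @ 0 + 1184.211ms (3/2)
2. 1184.211ms @ 3/2 + 1184.211ms (3/2)
3. 2368.421ms @ 3 + 2368.421ms (3)

note 2 onset = 3/2b = 1184.211ms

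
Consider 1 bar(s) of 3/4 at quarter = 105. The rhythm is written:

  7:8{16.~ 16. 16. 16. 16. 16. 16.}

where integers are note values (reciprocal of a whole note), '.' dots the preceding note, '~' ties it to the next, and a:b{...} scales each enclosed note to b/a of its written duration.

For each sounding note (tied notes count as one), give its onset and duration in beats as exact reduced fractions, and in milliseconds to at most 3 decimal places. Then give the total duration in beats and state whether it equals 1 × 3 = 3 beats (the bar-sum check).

1) 0.0ms=0b +489.796ms=6/7b
2) 489.796ms=6/7b +244.898ms=3/7b
3) 734.694ms=9/7b +244.898ms=3/7b
4) 979.592ms=12/7b +244.898ms=3/7b
5) 1224.49ms=15/7b +244.898ms=3/7b
6) 1469.388ms=18/7b +244.898ms=3/7b
Σ=3b of 3 (105bpm 3/4) — PASS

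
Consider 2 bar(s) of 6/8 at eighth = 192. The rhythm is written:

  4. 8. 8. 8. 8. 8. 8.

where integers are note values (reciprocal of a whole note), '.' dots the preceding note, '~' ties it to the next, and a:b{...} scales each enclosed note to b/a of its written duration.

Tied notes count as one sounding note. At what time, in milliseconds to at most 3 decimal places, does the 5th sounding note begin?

note 5 onset = 15/2b = 2343.75ms

1. 0.0ms @ 0 + 937.5ms (3)
2. 937.5ms @ 3 + 468.75ms (3/2)
3. 1406.25ms @ 9/2 + 468.75ms (3/2)
4. 1875.0ms @ 6 + 468.75ms (3/2)
5. 2343.75ms @ 15/2 + 468.75ms (3/2)
6. 2812.5ms @ 9 + 468.75ms (3/2)
7. 3281.25ms @ 21/2 + 468.75ms (3/2)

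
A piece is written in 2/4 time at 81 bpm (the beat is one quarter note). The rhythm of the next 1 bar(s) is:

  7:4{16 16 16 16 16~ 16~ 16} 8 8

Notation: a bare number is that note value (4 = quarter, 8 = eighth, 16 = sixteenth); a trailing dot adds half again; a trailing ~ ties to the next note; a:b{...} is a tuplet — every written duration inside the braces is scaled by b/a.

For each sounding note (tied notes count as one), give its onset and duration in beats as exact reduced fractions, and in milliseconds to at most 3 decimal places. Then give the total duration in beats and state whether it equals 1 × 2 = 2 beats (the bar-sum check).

1) 0.0ms=0b +105.82ms=1/7b
2) 105.82ms=1/7b +105.82ms=1/7b
3) 211.64ms=2/7b +105.82ms=1/7b
4) 317.46ms=3/7b +105.82ms=1/7b
5) 423.28ms=4/7b +317.46ms=3/7b
6) 740.741ms=1b +370.37ms=1/2b
7) 1111.111ms=3/2b +370.37ms=1/2b
Σ=2b of 2 (81bpm 2/4) — PASS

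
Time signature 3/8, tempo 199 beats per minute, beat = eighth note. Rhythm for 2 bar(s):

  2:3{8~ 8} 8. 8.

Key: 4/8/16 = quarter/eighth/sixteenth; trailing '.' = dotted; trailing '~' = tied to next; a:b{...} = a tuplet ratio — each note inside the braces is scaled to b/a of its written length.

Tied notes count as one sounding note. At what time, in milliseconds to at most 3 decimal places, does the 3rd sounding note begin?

1. 0.0ms @ 0 + 904.523ms (3)
2. 904.523ms @ 3 + 452.261ms (3/2)
3. 1356.784ms @ 9/2 + 452.261ms (3/2)

note 3 onset = 9/2b = 1356.784ms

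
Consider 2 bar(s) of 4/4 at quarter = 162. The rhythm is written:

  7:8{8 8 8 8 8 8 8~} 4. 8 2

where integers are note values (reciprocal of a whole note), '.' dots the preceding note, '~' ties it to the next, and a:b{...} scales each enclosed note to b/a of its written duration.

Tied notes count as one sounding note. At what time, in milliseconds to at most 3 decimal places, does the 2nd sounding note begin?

1. 0.0ms @ 0 + 211.64ms (4/7)
2. 211.64ms @ 4/7 + 211.64ms (4/7)
3. 423.28ms @ 8/7 + 211.64ms (4/7)
4. 634.921ms @ 12/7 + 211.64ms (4/7)
5. 846.561ms @ 16/7 + 211.64ms (4/7)
6. 1058.201ms @ 20/7 + 211.64ms (4/7)
7. 1269.841ms @ 24/7 + 767.196ms (29/14)
8. 2037.037ms @ 11/2 + 185.185ms (1/2)
9. 2222.222ms @ 6 + 740.741ms (2)

note 2 onset = 4/7b = 211.64ms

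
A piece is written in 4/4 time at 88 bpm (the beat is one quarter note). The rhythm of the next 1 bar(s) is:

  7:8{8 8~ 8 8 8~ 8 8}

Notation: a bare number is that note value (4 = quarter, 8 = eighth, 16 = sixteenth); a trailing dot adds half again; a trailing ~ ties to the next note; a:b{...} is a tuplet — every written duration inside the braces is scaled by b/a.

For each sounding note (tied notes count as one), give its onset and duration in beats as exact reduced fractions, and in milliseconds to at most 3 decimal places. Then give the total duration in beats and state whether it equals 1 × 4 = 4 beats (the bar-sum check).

1) 0.0ms=0b +389.61ms=4/7b
2) 389.61ms=4/7b +779.221ms=8/7b
3) 1168.831ms=12/7b +389.61ms=4/7b
4) 1558.442ms=16/7b +779.221ms=8/7b
5) 2337.662ms=24/7b +389.61ms=4/7b
Σ=4b of 4 (88bpm 4/4) — PASS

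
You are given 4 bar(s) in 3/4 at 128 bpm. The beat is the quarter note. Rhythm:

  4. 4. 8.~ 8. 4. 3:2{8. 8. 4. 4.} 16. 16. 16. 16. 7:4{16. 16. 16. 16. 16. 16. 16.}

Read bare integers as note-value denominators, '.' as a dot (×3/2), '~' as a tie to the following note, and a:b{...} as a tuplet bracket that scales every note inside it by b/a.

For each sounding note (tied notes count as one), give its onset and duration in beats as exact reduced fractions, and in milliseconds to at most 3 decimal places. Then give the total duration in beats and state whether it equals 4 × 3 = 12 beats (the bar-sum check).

1) 0.0ms=0b +703.125ms=3/2b
2) 703.125ms=3/2b +703.125ms=3/2b
3) 1406.25ms=3b +703.125ms=3/2b
4) 2109.375ms=9/2b +703.125ms=3/2b
5) 2812.5ms=6b +234.375ms=1/2b
6) 3046.875ms=13/2b +234.375ms=1/2b
7) 3281.25ms=7b +468.75ms=1b
8) 3750.0ms=8b +468.75ms=1b
9) 4218.75ms=9b +175.781ms=3/8b
10) 4394.531ms=75/8b +175.781ms=3/8b
11) 4570.312ms=39/4b +175.781ms=3/8b
12) 4746.094ms=81/8b +175.781ms=3/8b
13) 4921.875ms=21/2b +100.446ms=3/14b
14) 5022.321ms=75/7b +100.446ms=3/14b
15) 5122.768ms=153/14b +100.446ms=3/14b
16) 5223.214ms=78/7b +100.446ms=3/14b
17) 5323.661ms=159/14b +100.446ms=3/14b
18) 5424.107ms=81/7b +100.446ms=3/14b
19) 5524.554ms=165/14b +100.446ms=3/14b
Σ=12b of 12 (128bpm 3/4) — PASS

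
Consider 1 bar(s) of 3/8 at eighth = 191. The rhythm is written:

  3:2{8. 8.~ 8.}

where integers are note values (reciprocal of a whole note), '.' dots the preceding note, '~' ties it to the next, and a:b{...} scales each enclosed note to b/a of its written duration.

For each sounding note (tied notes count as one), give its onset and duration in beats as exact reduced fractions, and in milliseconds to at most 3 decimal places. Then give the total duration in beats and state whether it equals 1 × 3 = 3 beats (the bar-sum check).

1) 0.0ms=0b +314.136ms=1b
2) 314.136ms=1b +628.272ms=2b
Σ=3b of 3 (191bpm 3/8) — PASS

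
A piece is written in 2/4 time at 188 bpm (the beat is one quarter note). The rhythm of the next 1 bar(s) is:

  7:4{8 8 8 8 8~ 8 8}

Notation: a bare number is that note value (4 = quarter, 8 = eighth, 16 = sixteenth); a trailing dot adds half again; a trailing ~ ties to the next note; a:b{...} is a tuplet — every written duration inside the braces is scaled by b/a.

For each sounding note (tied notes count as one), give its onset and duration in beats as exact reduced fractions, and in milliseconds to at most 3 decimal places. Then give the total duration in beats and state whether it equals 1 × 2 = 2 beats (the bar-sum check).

1) 0.0ms=0b +91.185ms=2/7b
2) 91.185ms=2/7b +91.185ms=2/7b
3) 182.371ms=4/7b +91.185ms=2/7b
4) 273.556ms=6/7b +91.185ms=2/7b
5) 364.742ms=8/7b +182.371ms=4/7b
6) 547.112ms=12/7b +91.185ms=2/7b
Σ=2b of 2 (188bpm 2/4) — PASS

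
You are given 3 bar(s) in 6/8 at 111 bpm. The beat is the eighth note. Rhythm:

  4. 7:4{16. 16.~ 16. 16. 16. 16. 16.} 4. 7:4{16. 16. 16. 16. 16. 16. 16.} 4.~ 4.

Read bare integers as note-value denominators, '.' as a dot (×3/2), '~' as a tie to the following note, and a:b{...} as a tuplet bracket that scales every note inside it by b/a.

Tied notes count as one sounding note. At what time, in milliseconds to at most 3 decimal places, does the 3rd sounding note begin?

note 3 onset = 24/7b = 1853.282ms

1. 0.0ms @ 0 + 1621.622ms (3)
2. 1621.622ms @ 3 + 231.66ms (3/7)
3. 1853.282ms @ 24/7 + 463.32ms (6/7)
4. 2316.602ms @ 30/7 + 231.66ms (3/7)
5. 2548.263ms @ 33/7 + 231.66ms (3/7)
6. 2779.923ms @ 36/7 + 231.66ms (3/7)
7. 3011.583ms @ 39/7 + 231.66ms (3/7)
8. 3243.243ms @ 6 + 1621.622ms (3)
9. 4864.865ms @ 9 + 231.66ms (3/7)
10. 5096.525ms @ 66/7 + 231.66ms (3/7)
11. 5328.185ms @ 69/7 + 231.66ms (3/7)
12. 5559.846ms @ 72/7 + 231.66ms (3/7)
13. 5791.506ms @ 75/7 + 231.66ms (3/7)
14. 6023.166ms @ 78/7 + 231.66ms (3/7)
15. 6254.826ms @ 81/7 + 231.66ms (3/7)
16. 6486.486ms @ 12 + 3243.243ms (6)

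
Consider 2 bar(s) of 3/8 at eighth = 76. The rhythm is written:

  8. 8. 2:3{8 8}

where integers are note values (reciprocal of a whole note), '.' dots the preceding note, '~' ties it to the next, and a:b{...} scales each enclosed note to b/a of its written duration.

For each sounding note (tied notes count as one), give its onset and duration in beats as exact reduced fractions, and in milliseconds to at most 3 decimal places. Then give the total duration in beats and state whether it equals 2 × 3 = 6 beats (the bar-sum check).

1) 0.0ms=0b +1184.211ms=3/2b
2) 1184.211ms=3/2b +1184.211ms=3/2b
3) 2368.421ms=3b +1184.211ms=3/2b
4) 3552.632ms=9/2b +1184.211ms=3/2b
Σ=6b of 6 (76bpm 3/8) — PASS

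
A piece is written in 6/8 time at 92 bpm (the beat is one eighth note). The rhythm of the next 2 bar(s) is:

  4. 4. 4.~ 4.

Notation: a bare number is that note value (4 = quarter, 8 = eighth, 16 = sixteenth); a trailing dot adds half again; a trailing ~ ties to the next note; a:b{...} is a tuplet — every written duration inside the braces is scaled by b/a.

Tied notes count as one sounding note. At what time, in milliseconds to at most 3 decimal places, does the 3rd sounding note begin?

1. 0.0ms @ 0 + 1956.522ms (3)
2. 1956.522ms @ 3 + 1956.522ms (3)
3. 3913.043ms @ 6 + 3913.043ms (6)

note 3 onset = 6b = 3913.043ms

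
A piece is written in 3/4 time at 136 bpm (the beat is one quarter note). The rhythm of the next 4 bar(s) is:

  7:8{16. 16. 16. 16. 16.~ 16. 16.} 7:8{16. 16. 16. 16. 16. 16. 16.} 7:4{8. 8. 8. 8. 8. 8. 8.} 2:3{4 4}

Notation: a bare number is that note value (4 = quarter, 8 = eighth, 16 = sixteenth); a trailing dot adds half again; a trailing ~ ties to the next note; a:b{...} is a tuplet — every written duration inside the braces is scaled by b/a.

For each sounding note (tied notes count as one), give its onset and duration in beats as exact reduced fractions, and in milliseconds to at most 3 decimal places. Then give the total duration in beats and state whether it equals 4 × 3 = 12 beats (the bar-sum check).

1) 0.0ms=0b +189.076ms=3/7b
2) 189.076ms=3/7b +189.076ms=3/7b
3) 378.151ms=6/7b +189.076ms=3/7b
4) 567.227ms=9/7b +189.076ms=3/7b
5) 756.303ms=12/7b +378.151ms=6/7b
6) 1134.454ms=18/7b +189.076ms=3/7b
7) 1323.529ms=3b +189.076ms=3/7b
8) 1512.605ms=24/7b +189.076ms=3/7b
9) 1701.681ms=27/7b +189.076ms=3/7b
10) 1890.756ms=30/7b +189.076ms=3/7b
11) 2079.832ms=33/7b +189.076ms=3/7b
12) 2268.908ms=36/7b +189.076ms=3/7b
13) 2457.983ms=39/7b +189.076ms=3/7b
14) 2647.059ms=6b +189.076ms=3/7b
15) 2836.134ms=45/7b +189.076ms=3/7b
16) 3025.21ms=48/7b +189.076ms=3/7b
17) 3214.286ms=51/7b +189.076ms=3/7b
18) 3403.361ms=54/7b +189.076ms=3/7b
19) 3592.437ms=57/7b +189.076ms=3/7b
20) 3781.513ms=60/7b +189.076ms=3/7b
21) 3970.588ms=9b +661.765ms=3/2b
22) 4632.353ms=21/2b +661.765ms=3/2b
Σ=12b of 12 (136bpm 3/4) — PASS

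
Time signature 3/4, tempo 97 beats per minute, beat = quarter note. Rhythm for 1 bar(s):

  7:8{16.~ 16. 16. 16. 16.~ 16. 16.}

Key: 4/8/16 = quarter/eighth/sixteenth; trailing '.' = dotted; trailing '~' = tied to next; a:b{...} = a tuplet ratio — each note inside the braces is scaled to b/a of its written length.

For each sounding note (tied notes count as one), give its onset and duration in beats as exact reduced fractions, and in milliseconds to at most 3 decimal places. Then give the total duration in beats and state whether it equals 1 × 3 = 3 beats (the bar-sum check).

1) 0.0ms=0b +530.191ms=6/7b
2) 530.191ms=6/7b +265.096ms=3/7b
3) 795.287ms=9/7b +265.096ms=3/7b
4) 1060.383ms=12/7b +530.191ms=6/7b
5) 1590.574ms=18/7b +265.096ms=3/7b
Σ=3b of 3 (97bpm 3/4) — PASS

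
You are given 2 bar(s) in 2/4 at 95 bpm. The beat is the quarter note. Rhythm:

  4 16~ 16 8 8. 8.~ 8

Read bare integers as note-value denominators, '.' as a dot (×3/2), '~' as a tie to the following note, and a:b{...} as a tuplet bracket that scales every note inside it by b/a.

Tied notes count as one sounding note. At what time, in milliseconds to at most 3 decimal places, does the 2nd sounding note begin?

note 2 onset = 1b = 631.579ms

1. 0.0ms @ 0 + 631.579ms (1)
2. 631.579ms @ 1 + 315.789ms (1/2)
3. 947.368ms @ 3/2 + 315.789ms (1/2)
4. 1263.158ms @ 2 + 473.684ms (3/4)
5. 1736.842ms @ 11/4 + 789.474ms (5/4)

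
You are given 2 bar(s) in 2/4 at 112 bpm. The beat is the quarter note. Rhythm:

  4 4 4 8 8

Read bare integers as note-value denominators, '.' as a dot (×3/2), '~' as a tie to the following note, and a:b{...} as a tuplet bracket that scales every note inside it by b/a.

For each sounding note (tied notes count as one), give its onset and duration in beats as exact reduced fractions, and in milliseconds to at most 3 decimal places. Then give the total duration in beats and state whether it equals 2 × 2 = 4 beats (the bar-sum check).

1) 0.0ms=0b +535.714ms=1b
2) 535.714ms=1b +535.714ms=1b
3) 1071.429ms=2b +535.714ms=1b
4) 1607.143ms=3b +267.857ms=1/2b
5) 1875.0ms=7/2b +267.857ms=1/2b
Σ=4b of 4 (112bpm 2/4) — PASS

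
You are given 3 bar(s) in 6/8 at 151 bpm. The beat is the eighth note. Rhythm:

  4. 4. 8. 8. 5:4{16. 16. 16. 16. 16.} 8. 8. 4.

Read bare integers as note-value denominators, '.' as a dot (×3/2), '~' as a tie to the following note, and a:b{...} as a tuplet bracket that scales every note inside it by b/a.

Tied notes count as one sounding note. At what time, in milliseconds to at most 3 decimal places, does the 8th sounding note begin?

1. 0.0ms @ 0 + 1192.053ms (3)
2. 1192.053ms @ 3 + 1192.053ms (3)
3. 2384.106ms @ 6 + 596.026ms (3/2)
4. 2980.132ms @ 15/2 + 596.026ms (3/2)
5. 3576.159ms @ 9 + 238.411ms (3/5)
6. 3814.57ms @ 48/5 + 238.411ms (3/5)
7. 4052.98ms @ 51/5 + 238.411ms (3/5)
8. 4291.391ms @ 54/5 + 238.411ms (3/5)
9. 4529.801ms @ 57/5 + 238.411ms (3/5)
10. 4768.212ms @ 12 + 596.026ms (3/2)
11. 5364.238ms @ 27/2 + 596.026ms (3/2)
12. 5960.265ms @ 15 + 1192.053ms (3)

note 8 onset = 54/5b = 4291.391ms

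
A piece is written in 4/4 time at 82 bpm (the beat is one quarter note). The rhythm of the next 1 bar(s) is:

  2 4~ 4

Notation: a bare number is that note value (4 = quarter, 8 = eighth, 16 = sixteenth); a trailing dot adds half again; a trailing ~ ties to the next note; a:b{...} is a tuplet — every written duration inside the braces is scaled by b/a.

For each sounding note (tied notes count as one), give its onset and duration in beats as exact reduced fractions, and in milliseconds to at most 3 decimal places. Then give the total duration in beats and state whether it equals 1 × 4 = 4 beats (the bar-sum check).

1) 0.0ms=0b +1463.415ms=2b
2) 1463.415ms=2b +1463.415ms=2b
Σ=4b of 4 (82bpm 4/4) — PASS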